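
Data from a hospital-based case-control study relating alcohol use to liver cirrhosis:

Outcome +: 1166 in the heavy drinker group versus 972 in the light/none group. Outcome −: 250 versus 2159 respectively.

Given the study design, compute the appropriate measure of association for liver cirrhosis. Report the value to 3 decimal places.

10.360

From the description: a = 1166, b = 250, c = 972, d = 2159.
This is a hospital-based case-control study: participants were sampled on outcome status, so risks in the source population cannot be estimated directly — relative risk is not valid here. The odds ratio is the appropriate measure.
OR = (a·d)/(b·c) = (1166 × 2159) / (250 × 972) = 2517394 / 243000 = 10.35965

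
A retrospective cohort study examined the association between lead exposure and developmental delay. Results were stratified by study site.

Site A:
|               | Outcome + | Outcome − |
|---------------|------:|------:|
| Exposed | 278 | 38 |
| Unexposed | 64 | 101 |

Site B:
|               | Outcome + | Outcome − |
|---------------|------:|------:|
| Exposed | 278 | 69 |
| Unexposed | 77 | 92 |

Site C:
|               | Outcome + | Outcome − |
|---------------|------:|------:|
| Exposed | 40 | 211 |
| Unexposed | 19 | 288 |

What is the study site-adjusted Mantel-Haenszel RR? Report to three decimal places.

RR_MH = Σ(aᵢ·n₀ᵢ/nᵢ) / Σ(cᵢ·n₁ᵢ/nᵢ), with n₁ᵢ = aᵢ+bᵢ (exposed), n₀ᵢ = cᵢ+dᵢ (unexposed), nᵢ = n₁ᵢ+n₀ᵢ.
Stratum 1 (Site A): n₁ = 316, n₀ = 165, n = 481; a·n₀/n = 278·165/481 = 95.3638; c·n₁/n = 64·316/481 = 42.0457
Stratum 2 (Site B): n₁ = 347, n₀ = 169, n = 516; a·n₀/n = 278·169/516 = 91.0504; c·n₁/n = 77·347/516 = 51.7810
Stratum 3 (Site C): n₁ = 251, n₀ = 307, n = 558; a·n₀/n = 40·307/558 = 22.0072; c·n₁/n = 19·251/558 = 8.5466
RR_MH = (95.3638 + 91.0504 + 22.0072) / (42.0457 + 51.7810 + 8.5466) = 208.4214 / 102.3733 = 2.03590

2.036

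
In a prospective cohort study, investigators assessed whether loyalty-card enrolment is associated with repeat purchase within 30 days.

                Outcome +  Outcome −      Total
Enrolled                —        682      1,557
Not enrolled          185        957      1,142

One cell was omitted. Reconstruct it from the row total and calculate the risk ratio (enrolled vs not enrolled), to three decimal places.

The missing cell is in the exposed row: 1557 − 682 = 875.
So a = 875, b = 682, c = 185, d = 957.
RR = [a/(a+b)] / [c/(c+d)] = (875/1557) / (185/1142) = 0.56198/0.16200 = 3.46908

3.469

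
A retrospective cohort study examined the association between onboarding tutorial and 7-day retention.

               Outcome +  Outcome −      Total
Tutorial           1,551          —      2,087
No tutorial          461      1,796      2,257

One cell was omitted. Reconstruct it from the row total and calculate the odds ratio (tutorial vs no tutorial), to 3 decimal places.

The missing cell is in the exposed row: 2087 − 1551 = 536.
So a = 1551, b = 536, c = 461, d = 1796.
OR = (a·d)/(b·c) = (1551 × 1796) / (536 × 461) = 2785596 / 247096 = 11.27334

11.273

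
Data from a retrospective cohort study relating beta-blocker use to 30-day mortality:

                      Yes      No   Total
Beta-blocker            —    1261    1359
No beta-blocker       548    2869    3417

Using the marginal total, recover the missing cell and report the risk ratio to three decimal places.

The missing cell is in the exposed row: 1359 − 1261 = 98.
So a = 98, b = 1261, c = 548, d = 2869.
RR = [a/(a+b)] / [c/(c+d)] = (98/1359) / (548/3417) = 0.07211/0.16037 = 0.44965

0.450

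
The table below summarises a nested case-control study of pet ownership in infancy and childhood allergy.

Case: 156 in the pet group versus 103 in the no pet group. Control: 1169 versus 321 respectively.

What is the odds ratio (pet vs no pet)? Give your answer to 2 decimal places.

0.42

From the description: a = 156, b = 1169, c = 103, d = 321.
OR = (a·d)/(b·c) = (156 × 321) / (1169 × 103) = 50076 / 120407 = 0.41589
Exposure is associated with lower odds of childhood allergy (OR = 0.42 < 1).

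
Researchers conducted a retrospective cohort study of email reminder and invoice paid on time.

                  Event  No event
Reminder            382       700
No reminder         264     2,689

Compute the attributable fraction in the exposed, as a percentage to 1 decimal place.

74.7

Cells: a = 382, b = 700, c = 264, d = 2689.
Risk in exposed = 382/1082 = 0.35305; risk in unexposed = 264/2953 = 0.08940.
RR = 0.35305/0.08940 = 3.94908
AR% = (RR − 1)/RR × 100 = (3.94908 − 1)/3.94908 × 100 = 74.6776%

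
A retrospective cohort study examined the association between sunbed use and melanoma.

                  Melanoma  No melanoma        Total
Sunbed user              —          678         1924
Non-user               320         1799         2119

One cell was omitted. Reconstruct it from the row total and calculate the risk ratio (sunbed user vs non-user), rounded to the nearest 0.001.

The missing cell is in the exposed row: 1924 − 678 = 1246.
So a = 1246, b = 678, c = 320, d = 1799.
RR = [a/(a+b)] / [c/(c+d)] = (1246/1924) / (320/2119) = 0.64761/0.15101 = 4.28839

4.288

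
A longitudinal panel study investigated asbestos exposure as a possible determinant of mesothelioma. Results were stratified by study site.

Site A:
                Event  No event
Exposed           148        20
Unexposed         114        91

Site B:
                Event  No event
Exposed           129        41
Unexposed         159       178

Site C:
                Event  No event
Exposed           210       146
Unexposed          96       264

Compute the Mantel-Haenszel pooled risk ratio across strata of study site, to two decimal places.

RR_MH = Σ(aᵢ·n₀ᵢ/nᵢ) / Σ(cᵢ·n₁ᵢ/nᵢ), with n₁ᵢ = aᵢ+bᵢ (exposed), n₀ᵢ = cᵢ+dᵢ (unexposed), nᵢ = n₁ᵢ+n₀ᵢ.
Stratum 1 (Site A): n₁ = 168, n₀ = 205, n = 373; a·n₀/n = 148·205/373 = 81.3405; c·n₁/n = 114·168/373 = 51.3458
Stratum 2 (Site B): n₁ = 170, n₀ = 337, n = 507; a·n₀/n = 129·337/507 = 85.7456; c·n₁/n = 159·170/507 = 53.3136
Stratum 3 (Site C): n₁ = 356, n₀ = 360, n = 716; a·n₀/n = 210·360/716 = 105.5866; c·n₁/n = 96·356/716 = 47.7318
RR_MH = (81.3405 + 85.7456 + 105.5866) / (51.3458 + 53.3136 + 47.7318) = 272.6726 / 152.3913 = 1.78929

1.79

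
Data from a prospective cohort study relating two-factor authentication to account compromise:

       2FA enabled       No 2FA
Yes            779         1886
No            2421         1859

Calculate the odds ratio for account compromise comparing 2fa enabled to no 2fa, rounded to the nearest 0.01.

0.32

Reading the table with exposure as columns: a = 779 (2FA enabled, case), b = 2421 (2FA enabled, non-case), c = 1886 (No 2FA, case), d = 1859.
OR = (a·d)/(b·c) = (779 × 1859) / (2421 × 1886) = 1448161 / 4566006 = 0.31716
Exposure is associated with lower odds of account compromise (OR = 0.32 < 1).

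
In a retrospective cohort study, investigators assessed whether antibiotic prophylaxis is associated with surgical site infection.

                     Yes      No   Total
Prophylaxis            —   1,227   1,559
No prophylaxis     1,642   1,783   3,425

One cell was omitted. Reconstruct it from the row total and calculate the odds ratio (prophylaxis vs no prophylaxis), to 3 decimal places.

0.294

The missing cell is in the exposed row: 1559 − 1227 = 332.
So a = 332, b = 1227, c = 1642, d = 1783.
OR = (a·d)/(b·c) = (332 × 1783) / (1227 × 1642) = 591956 / 2014734 = 0.29381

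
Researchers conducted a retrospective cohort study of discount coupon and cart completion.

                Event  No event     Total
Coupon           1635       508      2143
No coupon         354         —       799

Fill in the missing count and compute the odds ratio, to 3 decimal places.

The missing cell is in the unexposed row: 799 − 354 = 445.
So a = 1635, b = 508, c = 354, d = 445.
OR = (a·d)/(b·c) = (1635 × 445) / (508 × 354) = 727575 / 179832 = 4.04586

4.046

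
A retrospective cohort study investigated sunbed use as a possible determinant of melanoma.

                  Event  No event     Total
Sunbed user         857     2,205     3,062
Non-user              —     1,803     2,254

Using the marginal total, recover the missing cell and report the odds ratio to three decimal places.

1.554

The missing cell is in the unexposed row: 2254 − 1803 = 451.
So a = 857, b = 2205, c = 451, d = 1803.
OR = (a·d)/(b·c) = (857 × 1803) / (2205 × 451) = 1545171 / 994455 = 1.55379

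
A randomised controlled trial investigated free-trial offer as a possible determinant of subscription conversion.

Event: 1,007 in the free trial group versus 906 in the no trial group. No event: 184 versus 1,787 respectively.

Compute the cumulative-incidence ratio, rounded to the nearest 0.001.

2.513

From the description: a = 1007, b = 184, c = 906, d = 1787.
Risk in exposed = 1007/1191 = 0.84551; risk in unexposed = 906/2693 = 0.33643.
RR = 0.84551 / 0.33643 = 2.51319
The risk among the exposed is 2.51 times that among the unexposed.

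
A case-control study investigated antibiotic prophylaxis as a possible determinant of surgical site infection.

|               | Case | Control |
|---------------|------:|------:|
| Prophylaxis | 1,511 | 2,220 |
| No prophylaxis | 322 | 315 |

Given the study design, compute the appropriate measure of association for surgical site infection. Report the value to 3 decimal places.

0.666

Cells: a = 1511, b = 2220, c = 322, d = 315.
This is a case-control study: participants were sampled on outcome status, so risks in the source population cannot be estimated directly — relative risk is not valid here. The odds ratio is the appropriate measure.
OR = (a·d)/(b·c) = (1511 × 315) / (2220 × 322) = 475965 / 714840 = 0.66583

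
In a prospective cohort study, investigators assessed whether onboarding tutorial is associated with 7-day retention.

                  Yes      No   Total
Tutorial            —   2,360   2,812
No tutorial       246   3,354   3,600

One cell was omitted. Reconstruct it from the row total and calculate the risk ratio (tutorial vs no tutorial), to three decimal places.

The missing cell is in the exposed row: 2812 − 2360 = 452.
So a = 452, b = 2360, c = 246, d = 3354.
RR = [a/(a+b)] / [c/(c+d)] = (452/2812) / (246/3600) = 0.16074/0.06833 = 2.35229

2.352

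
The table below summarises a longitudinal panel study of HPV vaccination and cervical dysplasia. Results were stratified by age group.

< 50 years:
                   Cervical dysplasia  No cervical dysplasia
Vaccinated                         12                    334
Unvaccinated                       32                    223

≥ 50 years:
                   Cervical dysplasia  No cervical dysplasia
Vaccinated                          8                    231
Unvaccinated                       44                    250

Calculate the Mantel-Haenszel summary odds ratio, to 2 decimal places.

0.22

OR_MH = Σ(aᵢdᵢ/nᵢ) / Σ(bᵢcᵢ/nᵢ), where nᵢ is the stratum total.
Stratum 1 (< 50 years): n = 601; a·d/n = 12·223/601 = 4.4526; b·c/n = 334·32/601 = 17.7837
Stratum 2 (≥ 50 years): n = 533; a·d/n = 8·250/533 = 3.7523; b·c/n = 231·44/533 = 19.0694
OR_MH = (4.4526 + 3.7523) / (17.7837 + 19.0694) = 8.2049 / 36.8531 = 0.22264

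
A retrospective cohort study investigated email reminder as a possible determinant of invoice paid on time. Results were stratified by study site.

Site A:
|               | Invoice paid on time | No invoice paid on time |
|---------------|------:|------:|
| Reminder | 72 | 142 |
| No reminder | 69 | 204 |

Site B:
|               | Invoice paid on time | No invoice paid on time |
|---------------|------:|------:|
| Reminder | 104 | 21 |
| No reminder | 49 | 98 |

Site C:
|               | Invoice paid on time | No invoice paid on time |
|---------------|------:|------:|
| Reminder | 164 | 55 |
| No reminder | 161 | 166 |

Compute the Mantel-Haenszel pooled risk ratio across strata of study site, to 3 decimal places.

1.659

RR_MH = Σ(aᵢ·n₀ᵢ/nᵢ) / Σ(cᵢ·n₁ᵢ/nᵢ), with n₁ᵢ = aᵢ+bᵢ (exposed), n₀ᵢ = cᵢ+dᵢ (unexposed), nᵢ = n₁ᵢ+n₀ᵢ.
Stratum 1 (Site A): n₁ = 214, n₀ = 273, n = 487; a·n₀/n = 72·273/487 = 40.3614; c·n₁/n = 69·214/487 = 30.3203
Stratum 2 (Site B): n₁ = 125, n₀ = 147, n = 272; a·n₀/n = 104·147/272 = 56.2059; c·n₁/n = 49·125/272 = 22.5184
Stratum 3 (Site C): n₁ = 219, n₀ = 327, n = 546; a·n₀/n = 164·327/546 = 98.2198; c·n₁/n = 161·219/546 = 64.5769
RR_MH = (40.3614 + 56.2059 + 98.2198) / (30.3203 + 22.5184 + 64.5769) = 194.7871 / 117.4156 = 1.65895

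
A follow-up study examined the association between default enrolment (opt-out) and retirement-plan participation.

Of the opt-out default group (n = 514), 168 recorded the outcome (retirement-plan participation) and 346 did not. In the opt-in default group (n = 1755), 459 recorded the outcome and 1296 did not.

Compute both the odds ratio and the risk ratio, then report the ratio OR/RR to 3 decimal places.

From the description: a = 168, b = 346, c = 459, d = 1296.
OR = (168·1296)/(346·459) = 217728/158814 = 1.37096
Risk in exposed = 168/514 = 0.32685; risk in unexposed = 459/1755 = 0.26154; RR = 1.24971
OR/RR = 1.37096 / 1.24971 = 1.09702
The outcome is not rare, so the OR lies further from 1 than the RR.

1.097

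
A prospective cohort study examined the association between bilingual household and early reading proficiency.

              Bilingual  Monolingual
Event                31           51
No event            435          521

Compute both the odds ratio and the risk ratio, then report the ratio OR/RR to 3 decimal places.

0.976

Reading the table with exposure as columns: a = 31 (Bilingual, case), b = 435 (Bilingual, non-case), c = 51 (Monolingual, case), d = 521.
OR = (31·521)/(435·51) = 16151/22185 = 0.72801
Risk in exposed = 31/466 = 0.06652; risk in unexposed = 51/572 = 0.08916; RR = 0.74611
OR/RR = 0.72801 / 0.74611 = 0.97575
The outcome is rare in both groups, so OR ≈ RR (ratio near 1).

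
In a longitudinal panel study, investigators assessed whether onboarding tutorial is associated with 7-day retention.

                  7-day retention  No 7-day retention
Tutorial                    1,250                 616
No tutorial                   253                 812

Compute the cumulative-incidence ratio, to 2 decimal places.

2.82

Cells: a = 1250, b = 616, c = 253, d = 812.
Risk in exposed = 1250/1866 = 0.66988; risk in unexposed = 253/1065 = 0.23756.
RR = 0.66988 / 0.23756 = 2.81986
The risk among the exposed is 2.82 times that among the unexposed.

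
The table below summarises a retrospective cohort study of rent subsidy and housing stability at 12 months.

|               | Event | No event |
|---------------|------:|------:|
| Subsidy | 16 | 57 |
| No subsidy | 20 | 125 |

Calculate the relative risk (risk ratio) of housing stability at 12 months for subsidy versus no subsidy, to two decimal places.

Cells: a = 16, b = 57, c = 20, d = 125.
Risk in exposed = 16/73 = 0.21918; risk in unexposed = 20/145 = 0.13793.
RR = 0.21918 / 0.13793 = 1.58904
The risk among the exposed is 1.59 times that among the unexposed.

1.59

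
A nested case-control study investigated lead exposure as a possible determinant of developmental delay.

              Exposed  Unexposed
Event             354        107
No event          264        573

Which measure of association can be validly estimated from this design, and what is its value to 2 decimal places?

7.18

Reading the table with exposure as columns: a = 354 (Exposed, case), b = 264 (Exposed, non-case), c = 107 (Unexposed, case), d = 573.
This is a nested case-control study: participants were sampled on outcome status, so risks in the source population cannot be estimated directly — relative risk is not valid here. The odds ratio is the appropriate measure.
OR = (a·d)/(b·c) = (354 × 573) / (264 × 107) = 202842 / 28248 = 7.18076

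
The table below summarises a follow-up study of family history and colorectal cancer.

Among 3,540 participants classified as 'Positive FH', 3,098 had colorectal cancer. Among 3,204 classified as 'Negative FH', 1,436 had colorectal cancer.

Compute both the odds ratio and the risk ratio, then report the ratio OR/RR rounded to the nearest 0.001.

From the description: a = 3098, b = 442, c = 1436, d = 1768.
OR = (3098·1768)/(442·1436) = 5477264/634712 = 8.62953
Risk in exposed = 3098/3540 = 0.87514; risk in unexposed = 1436/3204 = 0.44819; RR = 1.95261
OR/RR = 8.62953 / 1.95261 = 4.41948
The outcome is not rare, so the OR lies further from 1 than the RR.

4.419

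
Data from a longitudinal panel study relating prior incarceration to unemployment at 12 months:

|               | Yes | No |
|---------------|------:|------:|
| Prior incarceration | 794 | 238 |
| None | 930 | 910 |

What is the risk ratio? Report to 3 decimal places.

1.522

Cells: a = 794, b = 238, c = 930, d = 910.
Risk in exposed = 794/1032 = 0.76938; risk in unexposed = 930/1840 = 0.50543.
RR = 0.76938 / 0.50543 = 1.52221
The risk among the exposed is 1.52 times that among the unexposed.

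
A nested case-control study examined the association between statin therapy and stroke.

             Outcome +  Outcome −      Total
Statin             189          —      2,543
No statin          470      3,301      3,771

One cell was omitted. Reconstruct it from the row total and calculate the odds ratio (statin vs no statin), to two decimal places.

0.56

The missing cell is in the exposed row: 2543 − 189 = 2354.
So a = 189, b = 2354, c = 470, d = 3301.
OR = (a·d)/(b·c) = (189 × 3301) / (2354 × 470) = 623889 / 1106380 = 0.56390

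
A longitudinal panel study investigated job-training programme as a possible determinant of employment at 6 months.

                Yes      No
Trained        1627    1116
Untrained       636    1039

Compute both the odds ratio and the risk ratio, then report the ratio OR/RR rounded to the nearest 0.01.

Cells: a = 1627, b = 1116, c = 636, d = 1039.
OR = (1627·1039)/(1116·636) = 1690453/709776 = 2.38167
Risk in exposed = 1627/2743 = 0.59315; risk in unexposed = 636/1675 = 0.37970; RR = 1.56214
OR/RR = 2.38167 / 1.56214 = 1.52462
The outcome is not rare, so the OR lies further from 1 than the RR.

1.52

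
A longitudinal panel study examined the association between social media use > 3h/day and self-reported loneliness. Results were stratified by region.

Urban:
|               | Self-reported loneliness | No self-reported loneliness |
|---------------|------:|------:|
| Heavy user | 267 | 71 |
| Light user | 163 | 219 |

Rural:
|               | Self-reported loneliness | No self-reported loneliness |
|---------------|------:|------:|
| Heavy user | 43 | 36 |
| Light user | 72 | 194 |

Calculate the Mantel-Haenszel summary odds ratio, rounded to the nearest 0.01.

4.47

OR_MH = Σ(aᵢdᵢ/nᵢ) / Σ(bᵢcᵢ/nᵢ), where nᵢ is the stratum total.
Stratum 1 (Urban): n = 720; a·d/n = 267·219/720 = 81.2125; b·c/n = 71·163/720 = 16.0736
Stratum 2 (Rural): n = 345; a·d/n = 43·194/345 = 24.1797; b·c/n = 36·72/345 = 7.5130
OR_MH = (81.2125 + 24.1797) / (16.0736 + 7.5130) = 105.3922 / 23.5867 = 4.46830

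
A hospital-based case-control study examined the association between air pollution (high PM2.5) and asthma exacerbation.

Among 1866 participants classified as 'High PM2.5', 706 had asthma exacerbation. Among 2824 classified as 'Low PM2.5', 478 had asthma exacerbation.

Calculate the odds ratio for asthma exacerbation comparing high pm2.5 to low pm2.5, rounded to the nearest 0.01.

From the description: a = 706, b = 1160, c = 478, d = 2346.
OR = (a·d)/(b·c) = (706 × 2346) / (1160 × 478) = 1656276 / 554480 = 2.98708
The odds of asthma exacerbation are about 2.99 times as high in the high pm2.5 group.

2.99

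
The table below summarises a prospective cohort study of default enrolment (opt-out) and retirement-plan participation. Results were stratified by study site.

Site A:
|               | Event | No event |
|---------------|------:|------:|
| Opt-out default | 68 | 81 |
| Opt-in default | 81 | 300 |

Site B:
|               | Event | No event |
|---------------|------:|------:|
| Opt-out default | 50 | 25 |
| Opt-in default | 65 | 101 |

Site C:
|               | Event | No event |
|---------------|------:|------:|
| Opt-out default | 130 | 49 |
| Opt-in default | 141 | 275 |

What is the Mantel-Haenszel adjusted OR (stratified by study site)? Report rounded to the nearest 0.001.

3.889

OR_MH = Σ(aᵢdᵢ/nᵢ) / Σ(bᵢcᵢ/nᵢ), where nᵢ is the stratum total.
Stratum 1 (Site A): n = 530; a·d/n = 68·300/530 = 38.4906; b·c/n = 81·81/530 = 12.3792
Stratum 2 (Site B): n = 241; a·d/n = 50·101/241 = 20.9544; b·c/n = 25·65/241 = 6.7427
Stratum 3 (Site C): n = 595; a·d/n = 130·275/595 = 60.0840; b·c/n = 49·141/595 = 11.6118
OR_MH = (38.4906 + 20.9544 + 60.0840) / (12.3792 + 6.7427 + 11.6118) = 119.5290 / 30.7337 = 3.88918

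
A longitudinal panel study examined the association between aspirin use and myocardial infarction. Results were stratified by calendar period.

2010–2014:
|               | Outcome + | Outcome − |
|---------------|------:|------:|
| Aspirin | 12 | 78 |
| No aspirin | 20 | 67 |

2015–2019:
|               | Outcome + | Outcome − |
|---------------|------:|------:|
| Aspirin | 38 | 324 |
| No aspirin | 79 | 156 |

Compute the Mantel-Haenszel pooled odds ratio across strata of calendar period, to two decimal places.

OR_MH = Σ(aᵢdᵢ/nᵢ) / Σ(bᵢcᵢ/nᵢ), where nᵢ is the stratum total.
Stratum 1 (2010–2014): n = 177; a·d/n = 12·67/177 = 4.5424; b·c/n = 78·20/177 = 8.8136
Stratum 2 (2015–2019): n = 597; a·d/n = 38·156/597 = 9.9296; b·c/n = 324·79/597 = 42.8744
OR_MH = (4.5424 + 9.9296) / (8.8136 + 42.8744) = 14.4720 / 51.6879 = 0.27999

0.28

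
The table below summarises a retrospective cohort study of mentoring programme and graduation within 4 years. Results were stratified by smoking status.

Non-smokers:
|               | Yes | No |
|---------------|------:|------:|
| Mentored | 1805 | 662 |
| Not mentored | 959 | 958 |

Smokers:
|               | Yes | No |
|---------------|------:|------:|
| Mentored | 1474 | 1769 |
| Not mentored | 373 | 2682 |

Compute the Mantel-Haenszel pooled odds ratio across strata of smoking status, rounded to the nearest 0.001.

4.095

OR_MH = Σ(aᵢdᵢ/nᵢ) / Σ(bᵢcᵢ/nᵢ), where nᵢ is the stratum total.
Stratum 1 (Non-smokers): n = 4384; a·d/n = 1805·958/4384 = 394.4320; b·c/n = 662·959/4384 = 144.8125
Stratum 2 (Smokers): n = 6298; a·d/n = 1474·2682/6298 = 627.7021; b·c/n = 1769·373/6298 = 104.7693
OR_MH = (394.4320 + 627.7021) / (144.8125 + 104.7693) = 1022.1342 / 249.5818 = 4.09539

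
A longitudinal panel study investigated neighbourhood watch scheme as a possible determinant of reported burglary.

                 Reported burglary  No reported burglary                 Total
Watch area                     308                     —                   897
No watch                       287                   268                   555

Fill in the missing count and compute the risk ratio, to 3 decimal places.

0.664

The missing cell is in the exposed row: 897 − 308 = 589.
So a = 308, b = 589, c = 287, d = 268.
RR = [a/(a+b)] / [c/(c+d)] = (308/897) / (287/555) = 0.34337/0.51712 = 0.66400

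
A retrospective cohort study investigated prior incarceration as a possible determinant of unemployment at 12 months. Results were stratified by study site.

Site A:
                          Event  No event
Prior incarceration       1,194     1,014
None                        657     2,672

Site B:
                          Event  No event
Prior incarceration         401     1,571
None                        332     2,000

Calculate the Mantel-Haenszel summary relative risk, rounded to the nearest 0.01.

2.26

RR_MH = Σ(aᵢ·n₀ᵢ/nᵢ) / Σ(cᵢ·n₁ᵢ/nᵢ), with n₁ᵢ = aᵢ+bᵢ (exposed), n₀ᵢ = cᵢ+dᵢ (unexposed), nᵢ = n₁ᵢ+n₀ᵢ.
Stratum 1 (Site A): n₁ = 2208, n₀ = 3329, n = 5537; a·n₀/n = 1194·3329/5537 = 717.8664; c·n₁/n = 657·2208/5537 = 261.9931
Stratum 2 (Site B): n₁ = 1972, n₀ = 2332, n = 4304; a·n₀/n = 401·2332/4304 = 217.2704; c·n₁/n = 332·1972/4304 = 152.1152
RR_MH = (717.8664 + 217.2704) / (261.9931 + 152.1152) = 935.1368 / 414.1084 = 2.25819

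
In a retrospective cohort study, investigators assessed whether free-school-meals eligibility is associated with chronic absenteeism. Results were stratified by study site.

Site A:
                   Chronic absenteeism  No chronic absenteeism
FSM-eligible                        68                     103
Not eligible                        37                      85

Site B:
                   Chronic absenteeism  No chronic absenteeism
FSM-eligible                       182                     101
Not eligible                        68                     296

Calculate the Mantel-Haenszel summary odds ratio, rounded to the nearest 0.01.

OR_MH = Σ(aᵢdᵢ/nᵢ) / Σ(bᵢcᵢ/nᵢ), where nᵢ is the stratum total.
Stratum 1 (Site A): n = 293; a·d/n = 68·85/293 = 19.7270; b·c/n = 103·37/293 = 13.0068
Stratum 2 (Site B): n = 647; a·d/n = 182·296/647 = 83.2643; b·c/n = 101·68/647 = 10.6151
OR_MH = (19.7270 + 83.2643) / (13.0068 + 10.6151) = 102.9913 / 23.6220 = 4.35998

4.36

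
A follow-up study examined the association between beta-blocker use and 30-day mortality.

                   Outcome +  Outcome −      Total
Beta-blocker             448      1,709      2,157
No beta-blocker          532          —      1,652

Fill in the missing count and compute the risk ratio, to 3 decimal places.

The missing cell is in the unexposed row: 1652 − 532 = 1120.
So a = 448, b = 1709, c = 532, d = 1120.
RR = [a/(a+b)] / [c/(c+d)] = (448/2157) / (532/1652) = 0.20770/0.32203 = 0.64495

0.645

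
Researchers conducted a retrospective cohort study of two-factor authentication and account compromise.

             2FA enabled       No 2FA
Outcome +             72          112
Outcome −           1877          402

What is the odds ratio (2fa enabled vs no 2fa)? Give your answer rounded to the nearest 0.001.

0.138

Reading the table with exposure as columns: a = 72 (2FA enabled, case), b = 1877 (2FA enabled, non-case), c = 112 (No 2FA, case), d = 402.
OR = (a·d)/(b·c) = (72 × 402) / (1877 × 112) = 28944 / 210224 = 0.13768
Exposure is associated with lower odds of account compromise (OR = 0.14 < 1).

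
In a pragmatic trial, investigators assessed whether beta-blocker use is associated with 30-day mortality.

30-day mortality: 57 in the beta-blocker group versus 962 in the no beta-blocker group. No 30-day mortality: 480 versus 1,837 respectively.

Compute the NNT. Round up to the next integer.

Risk in treated group = 57/537 = 0.10615; risk in control = 962/2799 = 0.34369.
Absolute risk reduction = 0.34369 − 0.10615 = 0.23755
NNT = 1 / ARR = 1 / 0.23755 = 4.210 → round up → 5

5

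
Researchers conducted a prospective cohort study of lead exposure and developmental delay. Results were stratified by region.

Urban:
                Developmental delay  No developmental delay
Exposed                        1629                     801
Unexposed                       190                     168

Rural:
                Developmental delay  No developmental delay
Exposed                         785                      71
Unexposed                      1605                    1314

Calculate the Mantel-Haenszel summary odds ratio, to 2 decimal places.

4.38

OR_MH = Σ(aᵢdᵢ/nᵢ) / Σ(bᵢcᵢ/nᵢ), where nᵢ is the stratum total.
Stratum 1 (Urban): n = 2788; a·d/n = 1629·168/2788 = 98.1607; b·c/n = 801·190/2788 = 54.5875
Stratum 2 (Rural): n = 3775; a·d/n = 785·1314/3775 = 273.2424; b·c/n = 71·1605/3775 = 30.1868
OR_MH = (98.1607 + 273.2424) / (54.5875 + 30.1868) = 371.4031 / 84.7743 = 4.38108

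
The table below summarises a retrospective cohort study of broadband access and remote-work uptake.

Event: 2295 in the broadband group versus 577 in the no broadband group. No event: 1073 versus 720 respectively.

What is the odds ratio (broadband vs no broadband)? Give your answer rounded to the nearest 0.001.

From the description: a = 2295, b = 1073, c = 577, d = 720.
OR = (a·d)/(b·c) = (2295 × 720) / (1073 × 577) = 1652400 / 619121 = 2.66895
The odds of remote-work uptake are about 2.67 times as high in the broadband group.

2.669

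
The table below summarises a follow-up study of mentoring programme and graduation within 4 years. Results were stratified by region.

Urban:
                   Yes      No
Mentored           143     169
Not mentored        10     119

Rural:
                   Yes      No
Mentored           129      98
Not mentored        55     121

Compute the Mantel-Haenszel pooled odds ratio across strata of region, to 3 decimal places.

4.494

OR_MH = Σ(aᵢdᵢ/nᵢ) / Σ(bᵢcᵢ/nᵢ), where nᵢ is the stratum total.
Stratum 1 (Urban): n = 441; a·d/n = 143·119/441 = 38.5873; b·c/n = 169·10/441 = 3.8322
Stratum 2 (Rural): n = 403; a·d/n = 129·121/403 = 38.7320; b·c/n = 98·55/403 = 13.3747
OR_MH = (38.5873 + 38.7320) / (3.8322 + 13.3747) = 77.3193 / 17.2069 = 4.49351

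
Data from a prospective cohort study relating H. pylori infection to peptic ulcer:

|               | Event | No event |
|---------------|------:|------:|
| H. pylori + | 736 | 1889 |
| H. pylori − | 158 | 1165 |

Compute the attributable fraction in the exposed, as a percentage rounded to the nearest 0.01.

Cells: a = 736, b = 1889, c = 158, d = 1165.
Risk in exposed = 736/2625 = 0.28038; risk in unexposed = 158/1323 = 0.11943.
RR = 0.28038/0.11943 = 2.34775
AR% = (RR − 1)/RR × 100 = (2.34775 − 1)/2.34775 × 100 = 57.4060%

57.41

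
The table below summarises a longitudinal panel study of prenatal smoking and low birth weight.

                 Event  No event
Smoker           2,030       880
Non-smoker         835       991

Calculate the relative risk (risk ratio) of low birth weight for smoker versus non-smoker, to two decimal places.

1.53

Cells: a = 2030, b = 880, c = 835, d = 991.
Risk in exposed = 2030/2910 = 0.69759; risk in unexposed = 835/1826 = 0.45728.
RR = 0.69759 / 0.45728 = 1.52552
The risk among the exposed is 1.53 times that among the unexposed.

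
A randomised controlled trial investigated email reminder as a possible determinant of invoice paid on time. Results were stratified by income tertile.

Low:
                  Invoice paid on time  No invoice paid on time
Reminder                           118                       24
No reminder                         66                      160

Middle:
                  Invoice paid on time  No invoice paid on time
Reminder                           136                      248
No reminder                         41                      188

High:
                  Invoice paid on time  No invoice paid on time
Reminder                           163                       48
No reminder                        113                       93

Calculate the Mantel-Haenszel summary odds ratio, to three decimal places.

OR_MH = Σ(aᵢdᵢ/nᵢ) / Σ(bᵢcᵢ/nᵢ), where nᵢ is the stratum total.
Stratum 1 (Low): n = 368; a·d/n = 118·160/368 = 51.3043; b·c/n = 24·66/368 = 4.3043
Stratum 2 (Middle): n = 613; a·d/n = 136·188/613 = 41.7096; b·c/n = 248·41/613 = 16.5873
Stratum 3 (High): n = 417; a·d/n = 163·93/417 = 36.3525; b·c/n = 48·113/417 = 13.0072
OR_MH = (51.3043 + 41.7096 + 36.3525) / (4.3043 + 16.5873 + 13.0072) = 129.3665 / 33.8988 = 3.81625

3.816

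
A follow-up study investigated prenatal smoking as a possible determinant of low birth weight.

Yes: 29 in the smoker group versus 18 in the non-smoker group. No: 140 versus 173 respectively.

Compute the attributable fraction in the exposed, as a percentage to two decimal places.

From the description: a = 29, b = 140, c = 18, d = 173.
Risk in exposed = 29/169 = 0.17160; risk in unexposed = 18/191 = 0.09424.
RR = 0.17160/0.09424 = 1.82084
AR% = (RR − 1)/RR × 100 = (1.82084 − 1)/1.82084 × 100 = 45.0803%

45.08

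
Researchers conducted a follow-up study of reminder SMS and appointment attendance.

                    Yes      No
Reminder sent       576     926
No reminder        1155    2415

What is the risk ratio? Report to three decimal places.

Cells: a = 576, b = 926, c = 1155, d = 2415.
Risk in exposed = 576/1502 = 0.38349; risk in unexposed = 1155/3570 = 0.32353.
RR = 0.38349 / 0.32353 = 1.18533
The risk among the exposed is 1.19 times that among the unexposed.

1.185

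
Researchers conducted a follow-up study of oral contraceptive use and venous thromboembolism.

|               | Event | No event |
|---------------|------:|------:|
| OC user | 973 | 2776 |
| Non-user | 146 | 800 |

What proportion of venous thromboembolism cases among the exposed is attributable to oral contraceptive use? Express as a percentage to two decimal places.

Cells: a = 973, b = 2776, c = 146, d = 800.
Risk in exposed = 973/3749 = 0.25954; risk in unexposed = 146/946 = 0.15433.
RR = 0.25954/0.15433 = 1.68165
AR% = (RR − 1)/RR × 100 = (1.68165 − 1)/1.68165 × 100 = 40.5346%

40.53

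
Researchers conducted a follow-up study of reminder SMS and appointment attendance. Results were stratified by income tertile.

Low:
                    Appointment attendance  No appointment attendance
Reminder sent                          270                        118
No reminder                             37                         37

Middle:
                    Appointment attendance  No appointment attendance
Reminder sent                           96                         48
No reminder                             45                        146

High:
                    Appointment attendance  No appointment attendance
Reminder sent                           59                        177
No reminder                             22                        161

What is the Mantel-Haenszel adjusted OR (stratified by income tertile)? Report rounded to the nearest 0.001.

OR_MH = Σ(aᵢdᵢ/nᵢ) / Σ(bᵢcᵢ/nᵢ), where nᵢ is the stratum total.
Stratum 1 (Low): n = 462; a·d/n = 270·37/462 = 21.6234; b·c/n = 118·37/462 = 9.4502
Stratum 2 (Middle): n = 335; a·d/n = 96·146/335 = 41.8388; b·c/n = 48·45/335 = 6.4478
Stratum 3 (High): n = 419; a·d/n = 59·161/419 = 22.6706; b·c/n = 177·22/419 = 9.2936
OR_MH = (21.6234 + 41.8388 + 22.6706) / (9.4502 + 6.4478 + 9.2936) = 86.1328 / 25.1915 = 3.41912

3.419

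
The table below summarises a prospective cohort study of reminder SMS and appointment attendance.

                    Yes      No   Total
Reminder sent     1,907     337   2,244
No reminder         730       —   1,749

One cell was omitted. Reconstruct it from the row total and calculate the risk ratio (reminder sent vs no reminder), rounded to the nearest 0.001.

2.036

The missing cell is in the unexposed row: 1749 − 730 = 1019.
So a = 1907, b = 337, c = 730, d = 1019.
RR = [a/(a+b)] / [c/(c+d)] = (1907/2244) / (730/1749) = 0.84982/0.41738 = 2.03608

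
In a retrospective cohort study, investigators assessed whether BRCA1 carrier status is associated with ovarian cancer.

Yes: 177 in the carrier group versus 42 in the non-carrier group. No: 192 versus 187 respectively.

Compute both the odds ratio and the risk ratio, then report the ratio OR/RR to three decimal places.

1.569

From the description: a = 177, b = 192, c = 42, d = 187.
OR = (177·187)/(192·42) = 33099/8064 = 4.10454
Risk in exposed = 177/369 = 0.47967; risk in unexposed = 42/229 = 0.18341; RR = 2.61537
OR/RR = 4.10454 / 2.61537 = 1.56939
The outcome is not rare, so the OR lies further from 1 than the RR.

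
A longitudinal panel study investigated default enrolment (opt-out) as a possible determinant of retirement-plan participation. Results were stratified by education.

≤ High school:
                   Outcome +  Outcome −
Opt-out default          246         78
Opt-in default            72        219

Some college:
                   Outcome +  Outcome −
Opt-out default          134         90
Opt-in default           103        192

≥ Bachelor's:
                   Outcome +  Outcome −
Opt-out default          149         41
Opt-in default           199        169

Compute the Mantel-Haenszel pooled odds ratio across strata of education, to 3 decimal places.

4.381

OR_MH = Σ(aᵢdᵢ/nᵢ) / Σ(bᵢcᵢ/nᵢ), where nᵢ is the stratum total.
Stratum 1 (≤ High school): n = 615; a·d/n = 246·219/615 = 87.6000; b·c/n = 78·72/615 = 9.1317
Stratum 2 (Some college): n = 519; a·d/n = 134·192/519 = 49.5723; b·c/n = 90·103/519 = 17.8613
Stratum 3 (≥ Bachelor's): n = 558; a·d/n = 149·169/558 = 45.1272; b·c/n = 41·199/558 = 14.6219
OR_MH = (87.6000 + 49.5723 + 45.1272) / (9.1317 + 17.8613 + 14.6219) = 182.2995 / 41.6148 = 4.38064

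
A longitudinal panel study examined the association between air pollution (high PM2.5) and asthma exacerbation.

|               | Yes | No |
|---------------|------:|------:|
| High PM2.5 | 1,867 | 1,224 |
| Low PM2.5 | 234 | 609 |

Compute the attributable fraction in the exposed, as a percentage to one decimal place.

54.0

Cells: a = 1867, b = 1224, c = 234, d = 609.
Risk in exposed = 1867/3091 = 0.60401; risk in unexposed = 234/843 = 0.27758.
RR = 0.60401/0.27758 = 2.17599
AR% = (RR − 1)/RR × 100 = (2.17599 − 1)/2.17599 × 100 = 54.0439%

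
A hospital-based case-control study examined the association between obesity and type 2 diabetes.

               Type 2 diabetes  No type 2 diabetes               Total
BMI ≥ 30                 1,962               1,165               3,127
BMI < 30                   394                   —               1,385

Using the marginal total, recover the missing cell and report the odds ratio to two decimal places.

The missing cell is in the unexposed row: 1385 − 394 = 991.
So a = 1962, b = 1165, c = 394, d = 991.
OR = (a·d)/(b·c) = (1962 × 991) / (1165 × 394) = 1944342 / 459010 = 4.23595

4.24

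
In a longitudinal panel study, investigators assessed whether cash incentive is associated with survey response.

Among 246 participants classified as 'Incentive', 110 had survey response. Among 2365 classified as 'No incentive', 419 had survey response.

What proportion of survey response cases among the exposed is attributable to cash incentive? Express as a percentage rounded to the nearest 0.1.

60.4

From the description: a = 110, b = 136, c = 419, d = 1946.
Risk in exposed = 110/246 = 0.44715; risk in unexposed = 419/2365 = 0.17717.
RR = 0.44715/0.17717 = 2.52391
AR% = (RR − 1)/RR × 100 = (2.52391 − 1)/2.52391 × 100 = 60.3790%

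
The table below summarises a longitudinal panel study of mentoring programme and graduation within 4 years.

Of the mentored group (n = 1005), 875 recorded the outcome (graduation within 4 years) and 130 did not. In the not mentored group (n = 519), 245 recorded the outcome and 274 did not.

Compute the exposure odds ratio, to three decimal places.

From the description: a = 875, b = 130, c = 245, d = 274.
OR = (a·d)/(b·c) = (875 × 274) / (130 × 245) = 239750 / 31850 = 7.52747
The odds of graduation within 4 years are about 7.53 times as high in the mentored group.

7.527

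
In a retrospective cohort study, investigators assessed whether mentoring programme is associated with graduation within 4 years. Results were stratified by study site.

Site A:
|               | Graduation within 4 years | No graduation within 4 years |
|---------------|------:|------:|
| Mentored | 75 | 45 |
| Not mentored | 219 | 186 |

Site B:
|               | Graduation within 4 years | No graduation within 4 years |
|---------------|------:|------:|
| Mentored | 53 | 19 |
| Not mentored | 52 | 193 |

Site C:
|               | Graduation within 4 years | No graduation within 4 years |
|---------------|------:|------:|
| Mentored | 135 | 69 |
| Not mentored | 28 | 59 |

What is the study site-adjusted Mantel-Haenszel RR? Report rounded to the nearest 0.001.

1.708

RR_MH = Σ(aᵢ·n₀ᵢ/nᵢ) / Σ(cᵢ·n₁ᵢ/nᵢ), with n₁ᵢ = aᵢ+bᵢ (exposed), n₀ᵢ = cᵢ+dᵢ (unexposed), nᵢ = n₁ᵢ+n₀ᵢ.
Stratum 1 (Site A): n₁ = 120, n₀ = 405, n = 525; a·n₀/n = 75·405/525 = 57.8571; c·n₁/n = 219·120/525 = 50.0571
Stratum 2 (Site B): n₁ = 72, n₀ = 245, n = 317; a·n₀/n = 53·245/317 = 40.9621; c·n₁/n = 52·72/317 = 11.8107
Stratum 3 (Site C): n₁ = 204, n₀ = 87, n = 291; a·n₀/n = 135·87/291 = 40.3608; c·n₁/n = 28·204/291 = 19.6289
RR_MH = (57.8571 + 40.9621 + 40.3608) / (50.0571 + 11.8107 + 19.6289) = 139.1801 / 81.4967 = 1.70780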